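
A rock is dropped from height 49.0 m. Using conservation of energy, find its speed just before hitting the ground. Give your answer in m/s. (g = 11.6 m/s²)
mgh = ½mv² ⇒ v = √(2gh) = √(2·11.6·49.0) = 33.72 m/s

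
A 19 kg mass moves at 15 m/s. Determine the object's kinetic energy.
KE = ½mv² = ½(19)(15)² = 2137.5 J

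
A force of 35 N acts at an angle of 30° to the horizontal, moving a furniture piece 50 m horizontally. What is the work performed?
W = F·d·cosθ = (35)(50)cos(30°) = 1516 J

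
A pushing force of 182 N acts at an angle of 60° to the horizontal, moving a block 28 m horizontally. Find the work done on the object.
W = F·d·cosθ = (182)(28)cos(60°) = 2548 J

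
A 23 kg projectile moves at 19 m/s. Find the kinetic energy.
KE = ½mv² = ½(23)(19)² = 4151.5 J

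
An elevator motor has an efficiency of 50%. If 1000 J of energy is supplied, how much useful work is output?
W_out = η·W_in = 0.5·1000 = 500.0 J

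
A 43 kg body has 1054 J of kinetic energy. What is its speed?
v = √(2·KE/m) = √(2·1054/43) = 7.002 m/s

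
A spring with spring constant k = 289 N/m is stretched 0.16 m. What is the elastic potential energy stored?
PE = ½kx² = ½(289)(0.16)² = 3.699 J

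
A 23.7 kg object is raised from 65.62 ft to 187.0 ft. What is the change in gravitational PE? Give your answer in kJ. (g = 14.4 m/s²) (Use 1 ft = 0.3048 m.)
Convert to SI: m = 23.7 kg, Δh = 36.9966 m
ΔPE = mgΔh = (23.7)(14.4)(36.9966) = 12626.2 J = 12.63 kJ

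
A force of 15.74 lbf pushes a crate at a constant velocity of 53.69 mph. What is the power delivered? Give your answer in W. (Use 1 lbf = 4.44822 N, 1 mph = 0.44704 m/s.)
Convert to SI: F = 70.015 N, v = 24.0016 m/s
P = Fv = (70.015)(24.0016) = 1680 W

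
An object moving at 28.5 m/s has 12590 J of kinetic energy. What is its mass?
m = 2·KE/v² = 2·12590/(28.5)² = 31.0 kg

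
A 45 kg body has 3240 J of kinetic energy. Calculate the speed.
v = √(2·KE/m) = √(2·3240/45) = 12.0 m/s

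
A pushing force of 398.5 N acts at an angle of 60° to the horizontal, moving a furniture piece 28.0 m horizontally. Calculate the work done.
W = F·d·cosθ = (398.5)(28.0)cos(60°) = 5579 J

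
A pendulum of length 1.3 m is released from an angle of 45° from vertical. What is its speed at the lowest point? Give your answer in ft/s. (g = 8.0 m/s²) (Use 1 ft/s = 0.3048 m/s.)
h = L(1 − cosθ) = 1.3(1 − cos45°) = 0.380761 m
v = √(2gh) = √(2·8.0·0.380761) = 2.46823 m/s = 8.098 ft/s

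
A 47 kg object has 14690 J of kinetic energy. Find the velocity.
v = √(2·KE/m) = √(2·14690/47) = 25.0 m/s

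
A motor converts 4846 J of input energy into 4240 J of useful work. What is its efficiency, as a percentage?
η = W_out/W_in = 4240/4846 = 87.49%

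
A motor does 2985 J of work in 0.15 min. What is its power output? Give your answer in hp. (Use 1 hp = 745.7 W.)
Convert to SI: W = 2985.0 J, t = 9.0 s
P = W/t = 2985.0/9.0 = 331.667 W = 0.4448 hp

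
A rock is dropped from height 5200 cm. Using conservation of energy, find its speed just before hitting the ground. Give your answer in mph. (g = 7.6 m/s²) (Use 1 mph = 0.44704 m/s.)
Convert to SI: h = 52.0 m
mgh = ½mv² ⇒ v = √(2gh) = √(2·7.6·52.0) = 28.1141 m/s = 62.89 mph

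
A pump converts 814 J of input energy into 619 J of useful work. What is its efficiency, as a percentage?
η = W_out/W_in = 619/814 = 76.04%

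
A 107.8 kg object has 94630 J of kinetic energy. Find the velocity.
v = √(2·KE/m) = √(2·94630/107.8) = 41.9 m/s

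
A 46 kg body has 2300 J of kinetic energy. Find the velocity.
v = √(2·KE/m) = √(2·2300/46) = 10.0 m/s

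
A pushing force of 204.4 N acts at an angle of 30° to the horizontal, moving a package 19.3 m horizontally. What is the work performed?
W = F·d·cosθ = (204.4)(19.3)cos(30°) = 3416 J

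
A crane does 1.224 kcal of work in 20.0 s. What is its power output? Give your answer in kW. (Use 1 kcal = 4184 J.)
Convert to SI: W = 5121.22 J, t = 20.0 s
P = W/t = 5121.22/20.0 = 256.061 W = 0.2561 kW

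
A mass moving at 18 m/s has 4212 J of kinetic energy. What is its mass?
m = 2·KE/v² = 2·4212/(18)² = 26.0 kg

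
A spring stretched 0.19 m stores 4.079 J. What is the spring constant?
k = 2·PE/x² = 2·4.079/(0.19)² = 226.0 N/m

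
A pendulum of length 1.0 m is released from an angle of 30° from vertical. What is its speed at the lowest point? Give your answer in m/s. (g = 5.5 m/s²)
h = L(1 − cosθ) = 1.0(1 − cos30°) = 0.133975 m
v = √(2gh) = √(2·5.5·0.133975) = 1.214 m/s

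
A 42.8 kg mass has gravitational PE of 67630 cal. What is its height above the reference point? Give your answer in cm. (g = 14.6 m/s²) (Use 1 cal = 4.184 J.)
Convert to SI: m = 42.8 kg, PE = 282964 J
h = PE/(mg) = 282964/(42.8·14.6) = 452.829 m = 45280 cm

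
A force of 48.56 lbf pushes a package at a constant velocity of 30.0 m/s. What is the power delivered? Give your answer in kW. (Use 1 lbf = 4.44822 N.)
Convert to SI: F = 216.006 N, v = 30.0 m/s
P = Fv = (216.006)(30.0) = 6480.17 W = 6.48 kW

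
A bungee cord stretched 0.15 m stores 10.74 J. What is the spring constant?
k = 2·PE/x² = 2·10.74/(0.15)² = 954.7 N/m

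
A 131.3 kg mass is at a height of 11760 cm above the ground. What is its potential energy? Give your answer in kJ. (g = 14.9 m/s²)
Convert to SI: m = 131.3 kg, h = 117.6 m
PE = mgh = (131.3)(14.9)(117.6) = 230069 J = 230.1 kJ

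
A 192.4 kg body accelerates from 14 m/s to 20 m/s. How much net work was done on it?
W = ΔKE = ½m(v₂² − v₁²) = ½(192.4)(20² − 14²) = 19624.8 J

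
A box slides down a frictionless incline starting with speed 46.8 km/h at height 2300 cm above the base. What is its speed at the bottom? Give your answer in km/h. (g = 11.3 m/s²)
Convert to SI: v₀ = 13.0 m/s, h = 23.0 m
½mv₀² + mgh = ½mv² ⇒ v = √(v₀² + 2gh) = √(13.0² + 2·11.3·23.0) = 26.245 m/s = 94.48 km/h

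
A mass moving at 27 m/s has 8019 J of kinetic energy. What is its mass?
m = 2·KE/v² = 2·8019/(27)² = 22.0 kg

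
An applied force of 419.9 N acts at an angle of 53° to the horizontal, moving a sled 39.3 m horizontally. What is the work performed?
W = F·d·cosθ = (419.9)(39.3)cos(53°) = 9931 J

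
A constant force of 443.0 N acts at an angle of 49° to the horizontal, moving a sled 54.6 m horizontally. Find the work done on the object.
W = F·d·cosθ = (443.0)(54.6)cos(49°) = 15870 J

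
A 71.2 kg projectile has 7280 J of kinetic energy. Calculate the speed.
v = √(2·KE/m) = √(2·7280/71.2) = 14.3 m/s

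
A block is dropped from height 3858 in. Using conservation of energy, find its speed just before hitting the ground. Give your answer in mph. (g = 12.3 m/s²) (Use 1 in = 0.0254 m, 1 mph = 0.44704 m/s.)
Convert to SI: h = 97.9932 m
mgh = ½mv² ⇒ v = √(2gh) = √(2·12.3·97.9932) = 49.0982 m/s = 109.8 mph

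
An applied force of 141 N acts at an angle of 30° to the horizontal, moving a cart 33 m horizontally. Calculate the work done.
W = F·d·cosθ = (141)(33)cos(30°) = 4030 J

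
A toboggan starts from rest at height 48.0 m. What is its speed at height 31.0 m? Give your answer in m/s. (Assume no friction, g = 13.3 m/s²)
mgh₁ = mgh₂ + ½mv² ⇒ v = √(2g(h₁−h₂)) = √(2·13.3·17.0) = 21.26 m/s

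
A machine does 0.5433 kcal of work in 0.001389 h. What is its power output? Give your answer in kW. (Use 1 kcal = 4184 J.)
Convert to SI: W = 2273.17 J, t = 5.0004 s
P = W/t = 2273.17/5.0004 = 454.597 W = 0.4546 kW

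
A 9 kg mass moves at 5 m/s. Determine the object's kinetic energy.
KE = ½mv² = ½(9)(5)² = 112.5 J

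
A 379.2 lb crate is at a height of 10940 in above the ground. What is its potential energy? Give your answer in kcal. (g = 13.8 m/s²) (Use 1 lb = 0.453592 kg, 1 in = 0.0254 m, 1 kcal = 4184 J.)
Convert to SI: m = 172.002 kg, h = 277.876 m
PE = mgh = (172.002)(13.8)(277.876) = 659574 J = 157.6 kcal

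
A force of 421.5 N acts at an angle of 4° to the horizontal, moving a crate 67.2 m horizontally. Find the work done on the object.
W = F·d·cosθ = (421.5)(67.2)cos(4°) = 28260 J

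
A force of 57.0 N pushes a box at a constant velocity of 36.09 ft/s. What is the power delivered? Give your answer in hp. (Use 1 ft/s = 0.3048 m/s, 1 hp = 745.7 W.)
Convert to SI: F = 57.0 N, v = 11.0002 m/s
P = Fv = (57.0)(11.0002) = 627.013 W = 0.8408 hp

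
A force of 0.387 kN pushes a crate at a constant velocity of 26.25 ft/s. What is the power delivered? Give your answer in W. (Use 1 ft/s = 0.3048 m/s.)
Convert to SI: F = 387.0 N, v = 8.001 m/s
P = Fv = (387.0)(8.001) = 3096 W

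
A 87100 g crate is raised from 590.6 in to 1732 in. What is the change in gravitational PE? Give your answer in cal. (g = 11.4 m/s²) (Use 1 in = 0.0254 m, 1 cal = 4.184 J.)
Convert to SI: m = 87.1 kg, Δh = 28.9916 m
ΔPE = mgΔh = (87.1)(11.4)(28.9916) = 28786.9 J = 6880 cal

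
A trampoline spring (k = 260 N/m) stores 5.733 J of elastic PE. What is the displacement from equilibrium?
x = √(2·PE/k) = √(2·5.733/260) = 0.21 m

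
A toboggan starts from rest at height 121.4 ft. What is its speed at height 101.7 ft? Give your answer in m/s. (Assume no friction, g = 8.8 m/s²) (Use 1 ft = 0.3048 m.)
Convert to SI: h₁−h₂ = 6.00456 m
mgh₁ = mgh₂ + ½mv² ⇒ v = √(2g(h₁−h₂)) = √(2·8.8·6.00456) = 10.28 m/s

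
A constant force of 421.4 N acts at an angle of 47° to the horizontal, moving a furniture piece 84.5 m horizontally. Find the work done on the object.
W = F·d·cosθ = (421.4)(84.5)cos(47°) = 24280 J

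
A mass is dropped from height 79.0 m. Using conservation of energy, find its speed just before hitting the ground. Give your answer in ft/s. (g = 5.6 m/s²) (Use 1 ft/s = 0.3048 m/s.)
mgh = ½mv² ⇒ v = √(2gh) = √(2·5.6·79.0) = 29.7456 m/s = 97.59 ft/s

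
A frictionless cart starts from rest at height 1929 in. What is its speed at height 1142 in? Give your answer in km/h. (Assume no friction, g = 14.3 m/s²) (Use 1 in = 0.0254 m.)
Convert to SI: h₁−h₂ = 19.9898 m
mgh₁ = mgh₂ + ½mv² ⇒ v = √(2g(h₁−h₂)) = √(2·14.3·19.9898) = 23.9104 m/s = 86.08 km/h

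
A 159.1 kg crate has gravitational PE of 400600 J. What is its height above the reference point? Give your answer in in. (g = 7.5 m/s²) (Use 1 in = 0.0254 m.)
h = PE/(mg) = 400600/(159.1·7.5) = 335.722 m = 13220 in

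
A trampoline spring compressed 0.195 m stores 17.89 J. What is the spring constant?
k = 2·PE/x² = 2·17.89/(0.195)² = 941.0 N/m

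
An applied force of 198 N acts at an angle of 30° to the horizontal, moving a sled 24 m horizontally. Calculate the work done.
W = F·d·cosθ = (198)(24)cos(30°) = 4115 J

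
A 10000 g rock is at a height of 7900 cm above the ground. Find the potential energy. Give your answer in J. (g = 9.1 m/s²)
Convert to SI: m = 10.0 kg, h = 79.0 m
PE = mgh = (10.0)(9.1)(79.0) = 7189 J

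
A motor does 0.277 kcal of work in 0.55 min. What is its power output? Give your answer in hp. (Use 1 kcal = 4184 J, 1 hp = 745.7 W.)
Convert to SI: W = 1158.97 J, t = 33.0 s
P = W/t = 1158.97/33.0 = 35.1202 W = 0.0471 hp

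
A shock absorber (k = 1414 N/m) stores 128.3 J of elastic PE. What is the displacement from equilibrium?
x = √(2·PE/k) = √(2·128.3/1414) = 0.426 m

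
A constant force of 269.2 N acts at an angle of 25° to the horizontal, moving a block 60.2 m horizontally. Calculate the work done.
W = F·d·cosθ = (269.2)(60.2)cos(25°) = 14690 J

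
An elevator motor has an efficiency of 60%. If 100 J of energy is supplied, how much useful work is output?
W_out = η·W_in = 0.6·100 = 60.0 J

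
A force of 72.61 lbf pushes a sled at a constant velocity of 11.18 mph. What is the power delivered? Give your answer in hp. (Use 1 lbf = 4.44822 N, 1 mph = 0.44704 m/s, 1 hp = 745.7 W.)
Convert to SI: F = 322.985 N, v = 4.99791 m/s
P = Fv = (322.985)(4.99791) = 1614.25 W = 2.165 hp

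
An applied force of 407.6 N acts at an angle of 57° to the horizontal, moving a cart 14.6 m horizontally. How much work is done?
W = F·d·cosθ = (407.6)(14.6)cos(57°) = 3241 J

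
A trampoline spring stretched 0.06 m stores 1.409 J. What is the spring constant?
k = 2·PE/x² = 2·1.409/(0.06)² = 782.8 N/m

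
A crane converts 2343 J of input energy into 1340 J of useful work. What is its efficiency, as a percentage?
η = W_out/W_in = 1340/2343 = 57.19%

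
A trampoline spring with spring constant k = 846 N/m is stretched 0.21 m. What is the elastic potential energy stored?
PE = ½kx² = ½(846)(0.21)² = 18.65 J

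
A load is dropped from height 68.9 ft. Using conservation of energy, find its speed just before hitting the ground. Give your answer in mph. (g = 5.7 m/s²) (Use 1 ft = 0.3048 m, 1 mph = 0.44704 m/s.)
Convert to SI: h = 21.0007 m
mgh = ½mv² ⇒ v = √(2gh) = √(2·5.7·21.0007) = 15.4728 m/s = 34.61 mph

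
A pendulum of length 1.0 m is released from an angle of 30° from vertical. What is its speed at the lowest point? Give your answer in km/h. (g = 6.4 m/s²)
h = L(1 − cosθ) = 1.0(1 − cos30°) = 0.133975 m
v = √(2gh) = √(2·6.4·0.133975) = 1.30953 m/s = 4.714 km/h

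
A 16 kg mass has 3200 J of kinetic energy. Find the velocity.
v = √(2·KE/m) = √(2·3200/16) = 20.0 m/s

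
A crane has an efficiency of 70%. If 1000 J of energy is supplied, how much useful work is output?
W_out = η·W_in = 0.7·1000 = 700.0 J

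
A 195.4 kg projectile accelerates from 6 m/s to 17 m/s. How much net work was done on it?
W = ΔKE = ½m(v₂² − v₁²) = ½(195.4)(17² − 6²) = 24718.1 J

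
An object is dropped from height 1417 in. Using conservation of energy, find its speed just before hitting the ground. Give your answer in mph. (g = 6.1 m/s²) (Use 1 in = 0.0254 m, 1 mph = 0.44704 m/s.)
Convert to SI: h = 35.9918 m
mgh = ½mv² ⇒ v = √(2gh) = √(2·6.1·35.9918) = 20.9547 m/s = 46.87 mph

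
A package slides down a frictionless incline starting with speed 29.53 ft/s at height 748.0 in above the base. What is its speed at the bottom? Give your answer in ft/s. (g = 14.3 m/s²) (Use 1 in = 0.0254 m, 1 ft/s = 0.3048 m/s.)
Convert to SI: v₀ = 9.00074 m/s, h = 18.9992 m
½mv₀² + mgh = ½mv² ⇒ v = √(v₀² + 2gh) = √(9.00074² + 2·14.3·18.9992) = 24.9878 m/s = 81.98 ft/s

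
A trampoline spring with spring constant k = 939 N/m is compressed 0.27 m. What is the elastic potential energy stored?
PE = ½kx² = ½(939)(0.27)² = 34.23 J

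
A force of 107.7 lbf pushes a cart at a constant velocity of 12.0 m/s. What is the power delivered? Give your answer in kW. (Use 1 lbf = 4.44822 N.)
Convert to SI: F = 479.073 N, v = 12.0 m/s
P = Fv = (479.073)(12.0) = 5748.88 W = 5.749 kW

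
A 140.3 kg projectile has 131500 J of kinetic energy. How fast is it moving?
v = √(2·KE/m) = √(2·131500/140.3) = 43.3 m/s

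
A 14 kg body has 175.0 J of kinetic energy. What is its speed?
v = √(2·KE/m) = √(2·175.0/14) = 5.0 m/s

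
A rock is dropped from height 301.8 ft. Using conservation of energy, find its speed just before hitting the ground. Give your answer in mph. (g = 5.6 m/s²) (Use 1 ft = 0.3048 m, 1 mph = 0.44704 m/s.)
Convert to SI: h = 91.9886 m
mgh = ½mv² ⇒ v = √(2gh) = √(2·5.6·91.9886) = 32.0979 m/s = 71.8 mph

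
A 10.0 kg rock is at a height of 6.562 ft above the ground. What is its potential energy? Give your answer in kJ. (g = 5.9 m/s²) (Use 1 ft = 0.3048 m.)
Convert to SI: m = 10.0 kg, h = 2.0001 m
PE = mgh = (10.0)(5.9)(2.0001) = 118.006 J = 0.118 kJ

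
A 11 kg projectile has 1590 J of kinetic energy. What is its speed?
v = √(2·KE/m) = √(2·1590/11) = 17.0 m/s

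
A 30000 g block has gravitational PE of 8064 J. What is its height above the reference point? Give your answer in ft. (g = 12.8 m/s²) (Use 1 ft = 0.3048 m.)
Convert to SI: m = 30.0 kg, PE = 8064.0 J
h = PE/(mg) = 8064.0/(30.0·12.8) = 21.0 m = 68.9 ft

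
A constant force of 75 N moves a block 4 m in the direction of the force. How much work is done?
W = F·d = (75)(4) = 300.0 J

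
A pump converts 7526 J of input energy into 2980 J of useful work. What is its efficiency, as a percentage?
η = W_out/W_in = 2980/7526 = 39.6%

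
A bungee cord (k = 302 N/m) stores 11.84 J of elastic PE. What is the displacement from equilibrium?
x = √(2·PE/k) = √(2·11.84/302) = 0.28 m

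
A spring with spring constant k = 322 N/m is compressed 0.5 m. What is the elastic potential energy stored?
PE = ½kx² = ½(322)(0.5)² = 40.25 J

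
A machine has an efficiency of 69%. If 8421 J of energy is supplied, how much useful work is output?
W_out = η·W_in = 0.69·8421 = 5810.49 J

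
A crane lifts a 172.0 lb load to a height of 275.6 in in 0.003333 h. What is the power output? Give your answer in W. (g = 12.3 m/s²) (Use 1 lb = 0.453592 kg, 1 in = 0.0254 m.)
Convert to SI: m = 78.0178 kg, h = 7.00024 m, t = 11.9988 s
P = mgh/t = (78.0178)(12.3)(7.00024)/11.9988 = 559.9 W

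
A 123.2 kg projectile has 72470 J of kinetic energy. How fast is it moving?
v = √(2·KE/m) = √(2·72470/123.2) = 34.3 m/s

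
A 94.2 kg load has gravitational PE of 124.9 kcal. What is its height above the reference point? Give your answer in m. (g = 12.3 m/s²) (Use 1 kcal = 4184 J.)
Convert to SI: m = 94.2 kg, PE = 522582 J
h = PE/(mg) = 522582/(94.2·12.3) = 451.0 m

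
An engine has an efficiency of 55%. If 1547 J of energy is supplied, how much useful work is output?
W_out = η·W_in = 0.55·1547 = 850.85 J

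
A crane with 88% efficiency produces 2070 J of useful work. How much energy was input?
W_in = W_out/η = 2070/0.88 = 2352 J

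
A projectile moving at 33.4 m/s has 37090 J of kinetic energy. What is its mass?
m = 2·KE/v² = 2·37090/(33.4)² = 66.5 kg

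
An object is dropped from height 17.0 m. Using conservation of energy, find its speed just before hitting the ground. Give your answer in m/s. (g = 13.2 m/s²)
mgh = ½mv² ⇒ v = √(2gh) = √(2·13.2·17.0) = 21.18 m/s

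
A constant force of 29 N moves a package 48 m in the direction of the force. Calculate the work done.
W = F·d = (29)(48) = 1392 J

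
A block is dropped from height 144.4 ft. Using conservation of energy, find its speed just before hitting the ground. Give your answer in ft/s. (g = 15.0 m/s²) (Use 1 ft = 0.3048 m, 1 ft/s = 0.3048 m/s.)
Convert to SI: h = 44.0131 m
mgh = ½mv² ⇒ v = √(2gh) = √(2·15.0·44.0131) = 36.3372 m/s = 119.2 ft/s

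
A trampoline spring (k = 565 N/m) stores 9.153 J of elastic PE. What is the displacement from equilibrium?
x = √(2·PE/k) = √(2·9.153/565) = 0.18 m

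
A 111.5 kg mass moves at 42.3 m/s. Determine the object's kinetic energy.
KE = ½mv² = ½(111.5)(42.3)² = 99750 J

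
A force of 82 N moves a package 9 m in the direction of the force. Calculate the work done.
W = F·d = (82)(9) = 738.0 J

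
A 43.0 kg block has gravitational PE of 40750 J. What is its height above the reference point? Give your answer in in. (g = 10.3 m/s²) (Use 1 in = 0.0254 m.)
h = PE/(mg) = 40750.0/(43.0·10.3) = 92.0072 m = 3622 in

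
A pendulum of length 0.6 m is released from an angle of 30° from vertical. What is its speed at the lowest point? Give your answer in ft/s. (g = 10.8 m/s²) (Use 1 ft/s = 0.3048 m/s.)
h = L(1 − cosθ) = 0.6(1 − cos30°) = 0.0803848 m
v = √(2gh) = √(2·10.8·0.0803848) = 1.31769 m/s = 4.323 ft/s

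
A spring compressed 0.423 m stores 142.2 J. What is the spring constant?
k = 2·PE/x² = 2·142.2/(0.423)² = 1589 N/m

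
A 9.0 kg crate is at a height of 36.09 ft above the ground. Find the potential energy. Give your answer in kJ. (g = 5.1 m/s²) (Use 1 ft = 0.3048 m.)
Convert to SI: m = 9.0 kg, h = 11.0002 m
PE = mgh = (9.0)(5.1)(11.0002) = 504.911 J = 0.5049 kJ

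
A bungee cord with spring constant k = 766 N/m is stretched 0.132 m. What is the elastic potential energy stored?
PE = ½kx² = ½(766)(0.132)² = 6.673 J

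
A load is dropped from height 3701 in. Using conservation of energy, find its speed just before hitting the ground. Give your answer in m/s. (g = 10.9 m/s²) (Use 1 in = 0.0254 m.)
Convert to SI: h = 94.0054 m
mgh = ½mv² ⇒ v = √(2gh) = √(2·10.9·94.0054) = 45.27 m/s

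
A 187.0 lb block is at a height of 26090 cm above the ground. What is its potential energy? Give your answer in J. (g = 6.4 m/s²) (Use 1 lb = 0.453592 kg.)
Convert to SI: m = 84.8217 kg, h = 260.9 m
PE = mgh = (84.8217)(6.4)(260.9) = 141600 J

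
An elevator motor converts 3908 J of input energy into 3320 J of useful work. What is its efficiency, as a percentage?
η = W_out/W_in = 3320/3908 = 84.95%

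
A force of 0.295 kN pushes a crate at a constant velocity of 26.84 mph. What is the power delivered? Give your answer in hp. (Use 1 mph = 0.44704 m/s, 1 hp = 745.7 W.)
Convert to SI: F = 295.0 N, v = 11.9986 m/s
P = Fv = (295.0)(11.9986) = 3539.57 W = 4.747 hp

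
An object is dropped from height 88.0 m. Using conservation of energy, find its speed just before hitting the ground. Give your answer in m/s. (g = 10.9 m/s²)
mgh = ½mv² ⇒ v = √(2gh) = √(2·10.9·88.0) = 43.8 m/s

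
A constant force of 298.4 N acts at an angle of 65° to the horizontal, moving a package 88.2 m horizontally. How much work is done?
W = F·d·cosθ = (298.4)(88.2)cos(65°) = 11120 J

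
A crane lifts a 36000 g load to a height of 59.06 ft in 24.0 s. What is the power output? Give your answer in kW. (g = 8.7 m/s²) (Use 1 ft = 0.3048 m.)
Convert to SI: m = 36.0 kg, h = 18.0015 m, t = 24.0 s
P = mgh/t = (36.0)(8.7)(18.0015)/24.0 = 234.919 W = 0.2349 kW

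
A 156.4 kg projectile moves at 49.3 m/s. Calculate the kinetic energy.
KE = ½mv² = ½(156.4)(49.3)² = 190100 J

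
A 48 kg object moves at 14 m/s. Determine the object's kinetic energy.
KE = ½mv² = ½(48)(14)² = 4704.0 J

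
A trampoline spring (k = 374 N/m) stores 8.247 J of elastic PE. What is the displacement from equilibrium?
x = √(2·PE/k) = √(2·8.247/374) = 0.21 m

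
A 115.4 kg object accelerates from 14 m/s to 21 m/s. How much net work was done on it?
W = ΔKE = ½m(v₂² − v₁²) = ½(115.4)(21² − 14²) = 14136.5 J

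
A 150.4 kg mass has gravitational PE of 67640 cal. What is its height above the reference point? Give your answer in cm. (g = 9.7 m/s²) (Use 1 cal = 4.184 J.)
Convert to SI: m = 150.4 kg, PE = 283006 J
h = PE/(mg) = 283006/(150.4·9.7) = 193.988 m = 19400 cm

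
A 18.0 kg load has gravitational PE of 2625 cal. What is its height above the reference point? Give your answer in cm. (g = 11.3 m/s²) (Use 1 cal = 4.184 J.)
Convert to SI: m = 18.0 kg, PE = 10983.0 J
h = PE/(mg) = 10983.0/(18.0·11.3) = 53.9971 m = 5400 cm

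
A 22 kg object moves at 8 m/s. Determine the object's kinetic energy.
KE = ½mv² = ½(22)(8)² = 704.0 J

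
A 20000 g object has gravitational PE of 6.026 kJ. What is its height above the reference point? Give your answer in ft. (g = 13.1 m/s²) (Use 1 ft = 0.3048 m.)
Convert to SI: m = 20.0 kg, PE = 6026.0 J
h = PE/(mg) = 6026.0/(20.0·13.1) = 23.0 m = 75.46 ft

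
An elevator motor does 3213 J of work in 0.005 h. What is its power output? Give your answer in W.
Convert to SI: W = 3213.0 J, t = 18.0 s
P = W/t = 3213.0/18.0 = 178.5 W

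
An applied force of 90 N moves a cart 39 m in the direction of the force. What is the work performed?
W = F·d = (90)(39) = 3510 J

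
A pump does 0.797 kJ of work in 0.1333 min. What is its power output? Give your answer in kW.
Convert to SI: W = 797.0 J, t = 7.998 s
P = W/t = 797.0/7.998 = 99.6499 W = 0.09965 kW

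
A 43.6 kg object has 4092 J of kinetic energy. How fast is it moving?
v = √(2·KE/m) = √(2·4092/43.6) = 13.7 m/s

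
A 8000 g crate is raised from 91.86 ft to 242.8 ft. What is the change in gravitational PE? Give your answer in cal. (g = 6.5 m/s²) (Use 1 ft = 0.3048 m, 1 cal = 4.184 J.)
Convert to SI: m = 8.0 kg, Δh = 46.0065 m
ΔPE = mgΔh = (8.0)(6.5)(46.0065) = 2392.34 J = 571.8 cal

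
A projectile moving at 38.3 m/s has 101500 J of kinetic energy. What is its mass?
m = 2·KE/v² = 2·101500/(38.3)² = 138.4 kg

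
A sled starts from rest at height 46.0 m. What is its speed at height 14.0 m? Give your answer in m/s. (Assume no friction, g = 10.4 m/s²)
mgh₁ = mgh₂ + ½mv² ⇒ v = √(2g(h₁−h₂)) = √(2·10.4·32.0) = 25.8 m/s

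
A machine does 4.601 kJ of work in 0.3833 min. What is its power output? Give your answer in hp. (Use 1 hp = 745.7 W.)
Convert to SI: W = 4601.0 J, t = 22.998 s
P = W/t = 4601.0/22.998 = 200.061 W = 0.2683 hp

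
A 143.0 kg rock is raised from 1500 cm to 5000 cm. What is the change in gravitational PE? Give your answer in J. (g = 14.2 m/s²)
Convert to SI: m = 143.0 kg, Δh = 35.0 m
ΔPE = mgΔh = (143.0)(14.2)(35.0) = 71070 J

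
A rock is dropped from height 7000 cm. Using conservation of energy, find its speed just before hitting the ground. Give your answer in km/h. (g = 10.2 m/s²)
Convert to SI: h = 70.0 m
mgh = ½mv² ⇒ v = √(2gh) = √(2·10.2·70.0) = 37.7889 m/s = 136.0 km/h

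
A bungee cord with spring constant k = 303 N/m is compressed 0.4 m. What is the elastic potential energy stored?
PE = ½kx² = ½(303)(0.4)² = 24.24 J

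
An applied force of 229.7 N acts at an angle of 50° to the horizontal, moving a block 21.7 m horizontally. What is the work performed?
W = F·d·cosθ = (229.7)(21.7)cos(50°) = 3204 J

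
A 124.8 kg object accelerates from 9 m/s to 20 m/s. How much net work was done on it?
W = ΔKE = ½m(v₂² − v₁²) = ½(124.8)(20² − 9²) = 19905.6 J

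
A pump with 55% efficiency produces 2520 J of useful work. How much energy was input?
W_in = W_out/η = 2520/0.55 = 4582 J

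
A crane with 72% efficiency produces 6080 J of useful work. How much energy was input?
W_in = W_out/η = 6080/0.72 = 8444 J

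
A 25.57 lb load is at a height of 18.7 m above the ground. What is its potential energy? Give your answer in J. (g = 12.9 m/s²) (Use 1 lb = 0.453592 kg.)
Convert to SI: m = 11.5983 kg, h = 18.7 m
PE = mgh = (11.5983)(12.9)(18.7) = 2798 J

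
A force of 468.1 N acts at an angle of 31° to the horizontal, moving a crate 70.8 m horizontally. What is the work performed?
W = F·d·cosθ = (468.1)(70.8)cos(31°) = 28410 J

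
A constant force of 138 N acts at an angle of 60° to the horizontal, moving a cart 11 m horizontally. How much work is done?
W = F·d·cosθ = (138)(11)cos(60°) = 759.0 J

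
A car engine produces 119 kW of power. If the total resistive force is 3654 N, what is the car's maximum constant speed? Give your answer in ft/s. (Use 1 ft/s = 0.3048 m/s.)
P = Fv ⇒ v = P/F = 119000 W/3654.0 N = 32.567 m/s = 106.8 ft/s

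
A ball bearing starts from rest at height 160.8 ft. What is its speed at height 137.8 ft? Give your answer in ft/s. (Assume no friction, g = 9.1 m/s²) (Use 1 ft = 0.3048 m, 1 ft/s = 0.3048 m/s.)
Convert to SI: h₁−h₂ = 7.0104 m
mgh₁ = mgh₂ + ½mv² ⇒ v = √(2g(h₁−h₂)) = √(2·9.1·7.0104) = 11.2955 m/s = 37.06 ft/s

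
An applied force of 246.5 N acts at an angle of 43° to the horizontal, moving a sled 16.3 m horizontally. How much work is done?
W = F·d·cosθ = (246.5)(16.3)cos(43°) = 2939 J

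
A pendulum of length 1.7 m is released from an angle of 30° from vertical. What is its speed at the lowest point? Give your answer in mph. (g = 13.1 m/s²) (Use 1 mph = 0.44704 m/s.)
h = L(1 − cosθ) = 1.7(1 − cos30°) = 0.227757 m
v = √(2gh) = √(2·13.1·0.227757) = 2.44279 m/s = 5.464 mph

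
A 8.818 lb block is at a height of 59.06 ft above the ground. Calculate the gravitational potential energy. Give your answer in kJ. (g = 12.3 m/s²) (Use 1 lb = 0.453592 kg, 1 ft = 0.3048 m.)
Convert to SI: m = 3.99977 kg, h = 18.0015 m
PE = mgh = (3.99977)(12.3)(18.0015) = 885.623 J = 0.8856 kJ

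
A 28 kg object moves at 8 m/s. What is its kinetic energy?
KE = ½mv² = ½(28)(8)² = 896.0 J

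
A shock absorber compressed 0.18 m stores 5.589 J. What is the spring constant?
k = 2·PE/x² = 2·5.589/(0.18)² = 345.0 N/m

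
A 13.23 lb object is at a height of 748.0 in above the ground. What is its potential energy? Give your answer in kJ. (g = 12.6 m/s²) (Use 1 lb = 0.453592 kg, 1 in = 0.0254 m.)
Convert to SI: m = 6.00102 kg, h = 18.9992 m
PE = mgh = (6.00102)(12.6)(18.9992) = 1436.58 J = 1.437 kJ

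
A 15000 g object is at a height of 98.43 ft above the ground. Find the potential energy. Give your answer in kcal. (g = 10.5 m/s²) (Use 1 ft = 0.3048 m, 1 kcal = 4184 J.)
Convert to SI: m = 15.0 kg, h = 30.0015 m
PE = mgh = (15.0)(10.5)(30.0015) = 4725.23 J = 1.129 kcal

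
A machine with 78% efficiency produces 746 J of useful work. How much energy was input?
W_in = W_out/η = 746/0.78 = 956.4 J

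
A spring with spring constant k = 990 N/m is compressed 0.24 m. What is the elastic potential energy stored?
PE = ½kx² = ½(990)(0.24)² = 28.51 J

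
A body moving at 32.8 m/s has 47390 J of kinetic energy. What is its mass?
m = 2·KE/v² = 2·47390/(32.8)² = 88.1 kg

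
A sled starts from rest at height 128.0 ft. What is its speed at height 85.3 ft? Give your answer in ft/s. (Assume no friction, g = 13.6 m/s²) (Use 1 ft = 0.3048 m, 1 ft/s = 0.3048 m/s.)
Convert to SI: h₁−h₂ = 13.015 m
mgh₁ = mgh₂ + ½mv² ⇒ v = √(2g(h₁−h₂)) = √(2·13.6·13.015) = 18.8151 m/s = 61.73 ft/s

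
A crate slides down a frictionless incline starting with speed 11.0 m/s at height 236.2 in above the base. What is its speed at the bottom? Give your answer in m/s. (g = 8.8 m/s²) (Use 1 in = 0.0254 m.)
Convert to SI: v₀ = 11.0 m/s, h = 5.99948 m
½mv₀² + mgh = ½mv² ⇒ v = √(v₀² + 2gh) = √(11.0² + 2·8.8·5.99948) = 15.05 m/s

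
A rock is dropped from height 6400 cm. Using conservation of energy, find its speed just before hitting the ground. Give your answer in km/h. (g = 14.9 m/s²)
Convert to SI: h = 64.0 m
mgh = ½mv² ⇒ v = √(2gh) = √(2·14.9·64.0) = 43.6715 m/s = 157.2 km/h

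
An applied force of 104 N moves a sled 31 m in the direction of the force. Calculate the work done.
W = F·d = (104)(31) = 3224 J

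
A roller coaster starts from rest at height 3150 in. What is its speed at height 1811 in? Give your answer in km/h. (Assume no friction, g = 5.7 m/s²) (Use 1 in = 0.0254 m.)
Convert to SI: h₁−h₂ = 34.0106 m
mgh₁ = mgh₂ + ½mv² ⇒ v = √(2g(h₁−h₂)) = √(2·5.7·34.0106) = 19.6906 m/s = 70.89 km/h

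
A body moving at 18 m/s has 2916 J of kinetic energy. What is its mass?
m = 2·KE/v² = 2·2916/(18)² = 18.0 kg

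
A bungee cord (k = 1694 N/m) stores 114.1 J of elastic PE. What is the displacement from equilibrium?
x = √(2·PE/k) = √(2·114.1/1694) = 0.367 m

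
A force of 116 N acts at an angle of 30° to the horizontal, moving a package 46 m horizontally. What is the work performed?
W = F·d·cosθ = (116)(46)cos(30°) = 4621 J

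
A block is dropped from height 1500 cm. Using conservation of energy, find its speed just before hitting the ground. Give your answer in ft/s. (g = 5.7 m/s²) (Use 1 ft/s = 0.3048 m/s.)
Convert to SI: h = 15.0 m
mgh = ½mv² ⇒ v = √(2gh) = √(2·5.7·15.0) = 13.0767 m/s = 42.9 ft/s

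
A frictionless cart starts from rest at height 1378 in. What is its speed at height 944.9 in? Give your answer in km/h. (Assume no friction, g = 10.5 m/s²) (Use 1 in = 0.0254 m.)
Convert to SI: h₁−h₂ = 11.0007 m
mgh₁ = mgh₂ + ½mv² ⇒ v = √(2g(h₁−h₂)) = √(2·10.5·11.0007) = 15.1992 m/s = 54.72 km/h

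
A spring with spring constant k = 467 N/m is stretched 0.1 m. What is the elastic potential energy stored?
PE = ½kx² = ½(467)(0.1)² = 2.335 J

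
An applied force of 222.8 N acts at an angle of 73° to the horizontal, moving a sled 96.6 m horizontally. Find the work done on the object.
W = F·d·cosθ = (222.8)(96.6)cos(73°) = 6293 J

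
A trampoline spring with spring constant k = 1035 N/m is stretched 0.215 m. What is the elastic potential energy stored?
PE = ½kx² = ½(1035)(0.215)² = 23.92 J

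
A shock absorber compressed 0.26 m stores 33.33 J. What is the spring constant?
k = 2·PE/x² = 2·33.33/(0.26)² = 986.1 N/m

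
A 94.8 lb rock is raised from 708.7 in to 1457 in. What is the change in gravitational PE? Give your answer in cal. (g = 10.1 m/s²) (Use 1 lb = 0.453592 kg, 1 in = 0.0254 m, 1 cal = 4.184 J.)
Convert to SI: m = 43.0005 kg, Δh = 19.0068 m
ΔPE = mgΔh = (43.0005)(10.1)(19.0068) = 8254.76 J = 1973 cal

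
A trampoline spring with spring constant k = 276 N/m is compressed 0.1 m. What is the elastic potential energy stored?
PE = ½kx² = ½(276)(0.1)² = 1.38 J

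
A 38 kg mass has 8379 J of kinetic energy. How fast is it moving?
v = √(2·KE/m) = √(2·8379/38) = 21.0 m/s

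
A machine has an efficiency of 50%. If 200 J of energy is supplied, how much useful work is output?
W_out = η·W_in = 0.5·200 = 100.0 J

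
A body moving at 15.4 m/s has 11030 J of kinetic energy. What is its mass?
m = 2·KE/v² = 2·11030/(15.4)² = 93.02 kg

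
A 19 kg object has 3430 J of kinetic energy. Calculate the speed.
v = √(2·KE/m) = √(2·3430/19) = 19.0 m/s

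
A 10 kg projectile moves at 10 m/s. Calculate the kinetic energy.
KE = ½mv² = ½(10)(10)² = 500.0 J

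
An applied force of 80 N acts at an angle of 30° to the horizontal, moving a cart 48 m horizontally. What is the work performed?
W = F·d·cosθ = (80)(48)cos(30°) = 3326 J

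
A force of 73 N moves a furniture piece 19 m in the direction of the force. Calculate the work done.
W = F·d = (73)(19) = 1387 J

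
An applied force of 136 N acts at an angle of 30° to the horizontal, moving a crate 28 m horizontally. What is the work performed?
W = F·d·cosθ = (136)(28)cos(30°) = 3298 J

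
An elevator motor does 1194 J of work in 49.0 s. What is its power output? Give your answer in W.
P = W/t = 1194.0/49.0 = 24.37 W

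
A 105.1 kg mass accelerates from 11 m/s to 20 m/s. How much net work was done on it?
W = ΔKE = ½m(v₂² − v₁²) = ½(105.1)(20² − 11²) = 14661.45 J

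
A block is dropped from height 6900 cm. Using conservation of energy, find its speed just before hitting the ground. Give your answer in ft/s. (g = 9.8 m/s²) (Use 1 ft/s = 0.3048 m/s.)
Convert to SI: h = 69.0 m
mgh = ½mv² ⇒ v = √(2gh) = √(2·9.8·69.0) = 36.775 m/s = 120.7 ft/s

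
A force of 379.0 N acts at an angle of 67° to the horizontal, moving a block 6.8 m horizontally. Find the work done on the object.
W = F·d·cosθ = (379.0)(6.8)cos(67°) = 1007 J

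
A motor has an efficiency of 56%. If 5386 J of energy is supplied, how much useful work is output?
W_out = η·W_in = 0.56·5386 = 3016.16 J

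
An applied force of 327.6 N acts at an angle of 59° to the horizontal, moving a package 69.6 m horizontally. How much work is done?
W = F·d·cosθ = (327.6)(69.6)cos(59°) = 11740 J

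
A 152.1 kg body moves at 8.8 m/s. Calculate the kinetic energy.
KE = ½mv² = ½(152.1)(8.8)² = 5889 J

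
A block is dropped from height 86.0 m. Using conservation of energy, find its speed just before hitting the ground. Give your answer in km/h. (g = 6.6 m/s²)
mgh = ½mv² ⇒ v = √(2gh) = √(2·6.6·86.0) = 33.6927 m/s = 121.3 km/h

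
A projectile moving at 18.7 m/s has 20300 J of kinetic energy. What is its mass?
m = 2·KE/v² = 2·20300/(18.7)² = 116.1 kg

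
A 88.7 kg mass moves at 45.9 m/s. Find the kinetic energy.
KE = ½mv² = ½(88.7)(45.9)² = 93440 J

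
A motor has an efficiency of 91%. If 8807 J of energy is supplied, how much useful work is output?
W_out = η·W_in = 0.91·8807 = 8014.37 J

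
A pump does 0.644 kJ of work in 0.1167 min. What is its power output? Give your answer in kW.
Convert to SI: W = 644.0 J, t = 7.002 s
P = W/t = 644.0/7.002 = 91.9737 W = 0.09197 kW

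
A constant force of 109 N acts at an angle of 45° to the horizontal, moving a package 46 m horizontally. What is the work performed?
W = F·d·cosθ = (109)(46)cos(45°) = 3545 J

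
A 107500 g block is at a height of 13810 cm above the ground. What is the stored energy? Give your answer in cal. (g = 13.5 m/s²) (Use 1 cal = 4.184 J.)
Convert to SI: m = 107.5 kg, h = 138.1 m
PE = mgh = (107.5)(13.5)(138.1) = 200418 J = 47900 cal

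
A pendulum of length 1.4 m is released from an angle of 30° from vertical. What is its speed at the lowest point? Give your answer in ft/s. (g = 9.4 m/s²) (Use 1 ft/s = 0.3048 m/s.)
h = L(1 − cosθ) = 1.4(1 − cos30°) = 0.187564 m
v = √(2gh) = √(2·9.4·0.187564) = 1.87782 m/s = 6.161 ft/s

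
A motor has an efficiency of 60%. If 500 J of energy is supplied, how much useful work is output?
W_out = η·W_in = 0.6·500 = 300.0 J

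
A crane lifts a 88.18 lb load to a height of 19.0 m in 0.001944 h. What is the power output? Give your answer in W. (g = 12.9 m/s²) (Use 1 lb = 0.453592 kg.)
Convert to SI: m = 39.9977 kg, h = 19.0 m, t = 6.9984 s
P = mgh/t = (39.9977)(12.9)(19.0)/6.9984 = 1401 W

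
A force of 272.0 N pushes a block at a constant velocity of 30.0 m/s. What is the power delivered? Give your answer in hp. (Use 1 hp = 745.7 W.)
P = Fv = (272.0)(30.0) = 8160.0 W = 10.94 hp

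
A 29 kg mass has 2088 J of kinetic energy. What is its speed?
v = √(2·KE/m) = √(2·2088/29) = 12.0 m/s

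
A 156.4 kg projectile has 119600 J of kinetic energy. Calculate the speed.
v = √(2·KE/m) = √(2·119600/156.4) = 39.11 m/s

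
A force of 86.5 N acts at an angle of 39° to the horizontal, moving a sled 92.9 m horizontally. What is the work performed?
W = F·d·cosθ = (86.5)(92.9)cos(39°) = 6245 J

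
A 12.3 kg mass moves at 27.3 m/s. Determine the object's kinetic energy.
KE = ½mv² = ½(12.3)(27.3)² = 4584 J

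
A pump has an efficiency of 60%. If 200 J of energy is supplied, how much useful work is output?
W_out = η·W_in = 0.6·200 = 120.0 J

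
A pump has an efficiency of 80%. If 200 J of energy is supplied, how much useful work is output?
W_out = η·W_in = 0.8·200 = 160.0 J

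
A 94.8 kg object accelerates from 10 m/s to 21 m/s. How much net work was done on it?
W = ΔKE = ½m(v₂² − v₁²) = ½(94.8)(21² − 10²) = 16163.4 J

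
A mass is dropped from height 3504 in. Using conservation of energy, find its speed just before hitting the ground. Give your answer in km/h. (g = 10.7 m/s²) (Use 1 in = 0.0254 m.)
Convert to SI: h = 89.0016 m
mgh = ½mv² ⇒ v = √(2gh) = √(2·10.7·89.0016) = 43.6421 m/s = 157.1 km/h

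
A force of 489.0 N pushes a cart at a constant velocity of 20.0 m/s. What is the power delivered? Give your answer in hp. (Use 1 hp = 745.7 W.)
P = Fv = (489.0)(20.0) = 9780.0 W = 13.12 hp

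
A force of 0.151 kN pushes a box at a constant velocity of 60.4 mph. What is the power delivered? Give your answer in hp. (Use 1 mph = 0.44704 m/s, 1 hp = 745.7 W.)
Convert to SI: F = 151.0 N, v = 27.0012 m/s
P = Fv = (151.0)(27.0012) = 4077.18 W = 5.468 hp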